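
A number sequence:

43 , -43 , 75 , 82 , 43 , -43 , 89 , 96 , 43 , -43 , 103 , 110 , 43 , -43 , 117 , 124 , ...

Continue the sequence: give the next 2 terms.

43, -43

Reading positions in blocks of 4 reveals the pattern AABB — 2 tracks woven together.
Stream A is 43, -43, 43, -43, 43, -43, 43, -43, which is oscillating between 43 and -43.
Stream B is 75, 82, 89, 96, 103, 110, 117, 124, which is arithmetic with common difference +7.
Position 17 → stream A, term 9 = 43.
The 18th slot belongs to stream A; its 10th term is -43.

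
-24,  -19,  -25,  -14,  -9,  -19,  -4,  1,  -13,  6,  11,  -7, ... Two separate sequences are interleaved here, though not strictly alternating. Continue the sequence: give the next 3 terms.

Reading positions in blocks of 3 reveals the pattern AAB — 2 tracks woven together.
Track A: -24, -19, -14, -9, -4, 1, 6, 11. Linear: a_n = -29 + 5·n.
Track B: -25, -19, -13, -7. Linear: a_n = -31 + 6·n.
Term 13 comes from track A (its 9th entry): 16.
Position 14 falls in track A as its term 10, giving 21.
The 15th slot belongs to track B; its 5th term is -1.

16, 21, -1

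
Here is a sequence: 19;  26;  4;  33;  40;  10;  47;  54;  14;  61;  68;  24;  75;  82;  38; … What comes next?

89

Reading positions in blocks of 3 reveals the pattern AAB — 2 tracks woven together.
Track A: 19, 26, 33, 40, 47, 54, 61, 68, 75, 82 — linear: a_n = 12 + 7·n.
Track B: 4, 10, 14, 24, 38 — Fibonacci-style (each term is the sum of the two before it).
The 16th slot belongs to track A; its 11th term is 89.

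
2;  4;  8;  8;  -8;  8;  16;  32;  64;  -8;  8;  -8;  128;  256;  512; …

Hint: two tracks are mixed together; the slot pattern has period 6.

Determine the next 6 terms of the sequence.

8, -8, 8, 1024, 2048, 4096

Positions follow the repeating pattern AAABBB; grouping by letter gives 2 tracks.
Stream A: 2, 4, 8, 16, 32, 64, 128, 256, 512 (powers of 2).
Stream B: 8, -8, 8, -8, 8, -8 (alternating ±8).
Position 16 → stream B, term 7 = 8.
The 17th slot belongs to stream B; its 8th term is -8.
The 18th slot belongs to stream B; its 9th term is 8.
Term 19 comes from stream A (its 10th entry): 1024.
Position 20 → stream A, term 11 = 2048.
The 21st slot belongs to stream A; its 12th term is 4096.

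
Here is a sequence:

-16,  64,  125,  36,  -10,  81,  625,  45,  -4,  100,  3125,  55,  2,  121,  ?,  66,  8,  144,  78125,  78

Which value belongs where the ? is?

The terms cycle through 4 interleaved subsequences.
Subsequence A: -16, -10, -4, 2, 8. Linear: a_n = -22 + 6·n.
Subsequence B: 64, 81, 100, 121, 144. The squares 8², 9², 10², ….
Subsequence C: 125, 625, 3125, ?, 78125. Powers of 5.
Subsequence D: 36, 45, 55, 66, 78. Triangular numbers starting at T_8.
So the missing entry in subsequence C is 15625.

15625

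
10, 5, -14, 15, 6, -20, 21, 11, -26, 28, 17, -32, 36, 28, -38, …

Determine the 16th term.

45

Split by position mod 3: positions 1, 4, 7, … form one track, and each other residue class forms its own.
Stream A: 10, 15, 21, 28, 36 — triangular numbers starting at T_4.
Stream B: 5, 6, 11, 17, 28 — a Fibonacci-like recurrence a_n = a_{n-1} + a_{n-2}.
Stream C: -14, -20, -26, -32, -38 — arithmetic with common difference −6.
Term 16 comes from stream A (its 6th entry): 45.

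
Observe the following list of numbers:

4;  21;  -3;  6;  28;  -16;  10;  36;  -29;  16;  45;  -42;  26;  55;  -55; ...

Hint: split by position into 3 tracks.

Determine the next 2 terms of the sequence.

42, 66

Read the sequence 3 terms at a time; column i is its own pattern.
Track A = 4, 6, 10, 16, 26: a Fibonacci-like recurrence a_n = a_{n-1} + a_{n-2}.
Track B = 21, 28, 36, 45, 55: the triangular numbers T_6, T_7, ….
Track C = -3, -16, -29, -42, -55: linear: a_n = 10 − 13·n.
Position 16 falls in track A as its term 6, giving 42.
Term 17 comes from track B (its 6th entry): 66.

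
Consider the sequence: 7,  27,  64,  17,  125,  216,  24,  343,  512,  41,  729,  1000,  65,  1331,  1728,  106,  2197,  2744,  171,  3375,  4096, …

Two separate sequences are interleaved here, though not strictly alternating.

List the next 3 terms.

277, 4913, 5832

The slot pattern repeats as ABB (period 3), so there are 2 interleaved tracks.
Track A = 7, 17, 24, 41, 65, 106, 171: each term equals the sum of the previous two.
Track B = 27, 64, 125, 216, 343, 512, 729, 1000, 1331, 1728, 2197, 2744, 3375, 4096: perfect cubes starting at 3³.
Position 22 → track A, term 8 = 277.
Position 23 falls in track B as its term 15, giving 4913.
The 24th slot belongs to track B; its 16th term is 5832.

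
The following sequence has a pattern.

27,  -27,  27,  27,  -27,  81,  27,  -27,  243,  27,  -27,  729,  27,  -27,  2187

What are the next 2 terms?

27, -27

Positions follow the repeating pattern AAB; grouping by letter gives 2 tracks.
Subsequence A: 27, -27, 27, -27, 27, -27, 27, -27, 27, -27 (oscillating between 27 and -27).
Subsequence B: 27, 81, 243, 729, 2187 (powers of 3).
Term 16 comes from subsequence A (its 11th entry): 27.
Position 17 → subsequence A, term 12 = -27.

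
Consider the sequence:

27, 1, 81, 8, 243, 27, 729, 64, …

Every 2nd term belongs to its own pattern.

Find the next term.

Split by position mod 2 into 2 tracks.
Track A = 27, 81, 243, 729: powers 3^3, 3^4, 3^5, ….
Track B = 1, 8, 27, 64: perfect cubes starting at 1³.
The 9th slot belongs to track A; its 5th term is 2187.

2187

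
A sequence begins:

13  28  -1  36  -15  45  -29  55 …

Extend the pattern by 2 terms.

-43, 66

Split by position mod 2 into 2 tracks.
Track A: 13, -1, -15, -29 — arithmetic, step −14.
Track B: 28, 36, 45, 55 — the triangular numbers T_7, T_8, ….
Position 9 → track A, term 5 = -43.
Position 10 falls in track B as its term 5, giving 66.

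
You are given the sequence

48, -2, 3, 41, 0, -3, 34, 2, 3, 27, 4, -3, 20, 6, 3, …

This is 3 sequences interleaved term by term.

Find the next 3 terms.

13, 8, -3

Taking every 3rd term gives 3 separate tracks.
Stream A: 48, 41, 34, 27, 20 (arithmetic, step −7).
Stream B: -2, 0, 2, 4, 6 (arithmetic, step +2).
Stream C: 3, -3, 3, -3, 3 (oscillating between 3 and -3).
Position 16 → stream A, term 6 = 13.
The 17th slot belongs to stream B; its 6th term is 8.
Term 18 comes from stream C (its 6th entry): -3.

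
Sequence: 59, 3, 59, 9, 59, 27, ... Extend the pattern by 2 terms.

Split by position mod 2 into 2 tracks.
Track A: 59, 59, 59 — constant 59.
Track B: 3, 9, 27 — powers of 3.
Position 7 → track A, term 4 = 59.
Position 8 → track B, term 4 = 81.

59, 81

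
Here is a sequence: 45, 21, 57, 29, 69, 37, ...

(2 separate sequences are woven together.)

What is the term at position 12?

61

Positions 1, 3, 5, … form one subsequence and positions 2, 4, 6, … form another.
Track A = 45, 57, 69: arithmetic, step +12.
Track B = 21, 29, 37: adding 8 each time.
Position 12 falls in track B as its term 6, giving 61.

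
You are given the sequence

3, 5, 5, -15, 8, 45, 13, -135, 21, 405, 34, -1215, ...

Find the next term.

55

Odd-indexed and even-indexed terms follow separate rules.
Stream A: 3, 5, 8, 13, 21, 34. A Fibonacci-like recurrence a_n = a_{n-1} + a_{n-2}.
Stream B: 5, -15, 45, -135, 405, -1215. Geometric with ratio -3.
Position 13 → stream A, term 7 = 55.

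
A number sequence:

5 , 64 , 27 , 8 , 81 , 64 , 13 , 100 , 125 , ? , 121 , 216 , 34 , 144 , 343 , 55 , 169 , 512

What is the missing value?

21

The terms cycle through 3 interleaved subsequences.
Stream A = 5, 8, 13, ?, 34, 55: a Fibonacci-like recurrence a_n = a_{n-1} + a_{n-2}.
Stream B = 64, 81, 100, 121, 144, 169: the squares 8², 9², 10², ….
Stream C = 27, 64, 125, 216, 343, 512: consecutive cubes n³ from n = 3.
Stream A's pattern makes the blank 21.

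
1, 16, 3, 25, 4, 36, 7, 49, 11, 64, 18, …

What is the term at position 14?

Split by position mod 2 into 2 tracks.
Subsequence A = 1, 3, 4, 7, 11, 18: a Fibonacci-like recurrence a_n = a_{n-1} + a_{n-2}.
Subsequence B = 16, 25, 36, 49, 64: the squares 4², 5², 6², ….
Position 14 → subsequence B, term 7 = 100.

100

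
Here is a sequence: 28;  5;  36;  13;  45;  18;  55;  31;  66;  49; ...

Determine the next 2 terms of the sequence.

The terms cycle through 2 interleaved subsequences.
Stream A = 28, 36, 45, 55, 66: triangular numbers n(n+1)/2 for n = 7, 8, ….
Stream B = 5, 13, 18, 31, 49: Fibonacci-style (each term is the sum of the two before it).
Position 11 falls in stream A as its term 6, giving 78.
Position 12 → stream B, term 6 = 80.

78, 80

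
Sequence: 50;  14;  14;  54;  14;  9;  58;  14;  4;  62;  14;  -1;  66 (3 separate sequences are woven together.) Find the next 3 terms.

Read the sequence 3 terms at a time; column i is its own pattern.
Stream A = 50, 54, 58, 62, 66: arithmetic, step +4.
Stream B = 14, 14, 14, 14: the constant sequence 14.
Stream C = 14, 9, 4, -1: arithmetic, step −5.
Position 14 → stream B, term 5 = 14.
Term 15 comes from stream C (its 5th entry): -6.
Position 16 falls in stream A as its term 6, giving 70.

14, -6, 70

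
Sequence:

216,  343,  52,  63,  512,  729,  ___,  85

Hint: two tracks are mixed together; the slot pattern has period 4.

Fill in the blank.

Positions follow the repeating pattern AABB; grouping by letter gives 2 tracks.
Track A: 216, 343, 512, 729. Consecutive cubes n³ from n = 6.
Track B: 52, 63, ?, 85. Adding 11 each time.
So the missing entry in track B is 74.

74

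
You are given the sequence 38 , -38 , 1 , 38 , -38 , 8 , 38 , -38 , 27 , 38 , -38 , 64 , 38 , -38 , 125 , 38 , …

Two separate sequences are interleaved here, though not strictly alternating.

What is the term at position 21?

The slot pattern repeats as AAB (period 3), so there are 2 interleaved tracks.
Track A: 38, -38, 38, -38, 38, -38, 38, -38, 38, -38, 38. Oscillating between 38 and -38.
Track B: 1, 8, 27, 64, 125. Consecutive cubes n³ from n = 1.
Term 21 comes from track B (its 7th entry): 343.

343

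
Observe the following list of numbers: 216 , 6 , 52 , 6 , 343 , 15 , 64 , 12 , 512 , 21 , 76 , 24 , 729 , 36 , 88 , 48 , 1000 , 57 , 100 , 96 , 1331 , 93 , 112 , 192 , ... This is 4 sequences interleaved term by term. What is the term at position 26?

Split by position mod 4 into 4 tracks.
Track A: 216, 343, 512, 729, 1000, 1331 (the cubes 6³, 7³, 8³, …).
Track B: 6, 15, 21, 36, 57, 93 (each term equals the sum of the previous two).
Track C: 52, 64, 76, 88, 100, 112 (adding 12 each time).
Track D: 6, 12, 24, 48, 96, 192 (a geometric progression (common ratio 2)).
Position 26 falls in track B as its term 7, giving 150.

150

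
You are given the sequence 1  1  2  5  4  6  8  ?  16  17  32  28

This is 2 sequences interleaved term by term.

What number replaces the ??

The terms cycle through 2 interleaved subsequences.
Stream A: 1, 2, 4, 8, 16, 32 — powers of 2.
Stream B: 1, 5, 6, ?, 17, 28 — a Fibonacci-like recurrence a_n = a_{n-1} + a_{n-2}.
The gap is stream B's term 4; the rule gives 11.

11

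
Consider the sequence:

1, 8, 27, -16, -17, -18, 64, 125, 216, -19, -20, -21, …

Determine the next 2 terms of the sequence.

343, 512

Reading positions in blocks of 6 reveals the pattern AAABBB — 2 tracks woven together.
Stream A: 1, 8, 27, 64, 125, 216. Perfect cubes starting at 1³.
Stream B: -16, -17, -18, -19, -20, -21. Arithmetic with common difference −1.
Term 13 comes from stream A (its 7th entry): 343.
Position 14 → stream A, term 8 = 512.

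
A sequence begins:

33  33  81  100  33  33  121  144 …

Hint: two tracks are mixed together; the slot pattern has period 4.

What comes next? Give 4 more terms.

33, 33, 169, 196

The slot pattern repeats as AABB (period 4), so there are 2 interleaved tracks.
Subsequence A: 33, 33, 33, 33. The constant sequence 33.
Subsequence B: 81, 100, 121, 144. Perfect squares starting at 9².
Position 9 → subsequence A, term 5 = 33.
Term 10 comes from subsequence A (its 6th entry): 33.
Position 11 falls in subsequence B as its term 5, giving 169.
Position 12 falls in subsequence B as its term 6, giving 196.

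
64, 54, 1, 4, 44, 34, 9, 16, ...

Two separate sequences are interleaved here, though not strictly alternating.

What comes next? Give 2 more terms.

24, 14

Positions follow the repeating pattern AABB; grouping by letter gives 2 tracks.
Subsequence A is 64, 54, 44, 34, which is subtracting 10 each time.
Subsequence B is 1, 4, 9, 16, which is perfect squares starting at 1².
The 9th slot belongs to subsequence A; its 5th term is 24.
Position 10 → subsequence A, term 6 = 14.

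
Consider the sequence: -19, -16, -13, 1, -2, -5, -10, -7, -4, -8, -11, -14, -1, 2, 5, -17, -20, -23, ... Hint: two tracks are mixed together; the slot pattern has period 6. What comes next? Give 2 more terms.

8, 11

Positions follow the repeating pattern AAABBB; grouping by letter gives 2 tracks.
Track A: -19, -16, -13, -10, -7, -4, -1, 2, 5 (arithmetic with common difference +3).
Track B: 1, -2, -5, -8, -11, -14, -17, -20, -23 (linear: a_n = 4 − 3·n).
Term 19 comes from track A (its 10th entry): 8.
Position 20 falls in track A as its term 11, giving 11.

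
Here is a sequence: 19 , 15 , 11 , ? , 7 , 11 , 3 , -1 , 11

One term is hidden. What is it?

The slot pattern repeats as AAB (period 3), so there are 2 interleaved tracks.
Track A is 19, 15, ?, 7, 3, -1, which is subtracting 4 each time.
Track B is 11, 11, 11, which is always 11.
So the missing entry in track A is 11.

11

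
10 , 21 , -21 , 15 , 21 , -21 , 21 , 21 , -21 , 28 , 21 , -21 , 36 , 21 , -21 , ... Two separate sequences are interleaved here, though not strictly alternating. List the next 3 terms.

45, 21, -21

The slot pattern repeats as ABB (period 3), so there are 2 interleaved tracks.
Track A = 10, 15, 21, 28, 36: triangular numbers n(n+1)/2 for n = 4, 5, ….
Track B = 21, -21, 21, -21, 21, -21, 21, -21, 21, -21: the oscillation 21·(−1)^(n+1).
The 16th slot belongs to track A; its 6th term is 45.
The 17th slot belongs to track B; its 11th term is 21.
Position 18 → track B, term 12 = -21.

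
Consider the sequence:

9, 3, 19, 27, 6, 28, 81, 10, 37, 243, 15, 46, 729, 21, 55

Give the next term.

Split by position mod 3 into 3 tracks.
Track A is 9, 27, 81, 243, 729, which is a geometric progression (common ratio 3).
Track B is 3, 6, 10, 15, 21, which is triangular numbers starting at T_2.
Track C is 19, 28, 37, 46, 55, which is adding 9 each time.
Position 16 → track A, term 6 = 2187.

2187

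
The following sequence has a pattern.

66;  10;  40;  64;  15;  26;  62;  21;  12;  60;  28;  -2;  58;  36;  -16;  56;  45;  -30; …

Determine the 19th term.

Split by position mod 3 into 3 tracks.
Track A: 66, 64, 62, 60, 58, 56 — arithmetic, step −2.
Track B: 10, 15, 21, 28, 36, 45 — triangular numbers starting at T_4.
Track C: 40, 26, 12, -2, -16, -30 — subtracting 14 each time.
Position 19 → track A, term 7 = 54.

54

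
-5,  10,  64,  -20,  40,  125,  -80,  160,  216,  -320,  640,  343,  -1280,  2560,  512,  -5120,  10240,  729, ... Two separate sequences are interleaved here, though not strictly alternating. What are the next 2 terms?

-20480, 40960

Reading positions in blocks of 3 reveals the pattern AAB — 2 tracks woven together.
Stream A: -5, 10, -20, 40, -80, 160, -320, 640, -1280, 2560, -5120, 10240. A geometric progression (common ratio -2).
Stream B: 64, 125, 216, 343, 512, 729. Perfect cubes starting at 4³.
Position 19 → stream A, term 13 = -20480.
The 20th slot belongs to stream A; its 14th term is 40960.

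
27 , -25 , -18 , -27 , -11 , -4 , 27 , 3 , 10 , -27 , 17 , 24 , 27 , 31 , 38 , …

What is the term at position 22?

Reading positions in blocks of 3 reveals the pattern ABB — 2 tracks woven together.
Stream A = 27, -27, 27, -27, 27: the oscillation 27·(−1)^(n+1).
Stream B = -25, -18, -11, -4, 3, 10, 17, 24, 31, 38: arithmetic with common difference +7.
The 22nd slot belongs to stream A; its 8th term is -27.

-27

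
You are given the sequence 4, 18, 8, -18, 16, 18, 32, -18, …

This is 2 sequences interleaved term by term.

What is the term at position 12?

-18

Split by position mod 2 into 2 tracks.
Track A = 4, 8, 16, 32: powers 2^2, 2^3, 2^4, ….
Track B = 18, -18, 18, -18: the oscillation 18·(−1)^(n+1).
Position 12 → track B, term 6 = -18.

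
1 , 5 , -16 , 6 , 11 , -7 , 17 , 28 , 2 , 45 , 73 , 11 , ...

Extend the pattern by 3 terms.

Positions follow the repeating pattern AAB; grouping by letter gives 2 tracks.
Track A: 1, 5, 6, 11, 17, 28, 45, 73. Each term equals the sum of the previous two.
Track B: -16, -7, 2, 11. Arithmetic with common difference +9.
Position 13 → track A, term 9 = 118.
Term 14 comes from track A (its 10th entry): 191.
Position 15 falls in track B as its term 5, giving 20.

118, 191, 20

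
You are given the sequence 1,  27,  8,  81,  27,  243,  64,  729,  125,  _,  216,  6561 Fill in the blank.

2187

The terms cycle through 2 interleaved subsequences.
Track A: 1, 8, 27, 64, 125, 216. Consecutive cubes n³ from n = 1.
Track B: 27, 81, 243, 729, ?, 6561. Successive powers of 3.
Track B's pattern makes the blank 2187.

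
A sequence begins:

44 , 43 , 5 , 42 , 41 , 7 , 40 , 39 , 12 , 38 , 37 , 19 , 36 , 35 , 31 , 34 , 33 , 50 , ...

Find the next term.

Reading positions in blocks of 3 reveals the pattern AAB — 2 tracks woven together.
Subsequence A: 44, 43, 42, 41, 40, 39, 38, 37, 36, 35, 34, 33 (arithmetic with common difference −1).
Subsequence B: 5, 7, 12, 19, 31, 50 (Fibonacci-style (each term is the sum of the two before it)).
Position 19 falls in subsequence A as its term 13, giving 32.

32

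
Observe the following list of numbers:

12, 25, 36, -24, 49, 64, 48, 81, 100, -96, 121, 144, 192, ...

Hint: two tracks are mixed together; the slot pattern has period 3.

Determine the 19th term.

768

Reading positions in blocks of 3 reveals the pattern ABB — 2 tracks woven together.
Track A = 12, -24, 48, -96, 192: a geometric progression (common ratio -2).
Track B = 25, 36, 49, 64, 81, 100, 121, 144: the squares 5², 6², 7², ….
The 19th slot belongs to track A; its 7th term is 768.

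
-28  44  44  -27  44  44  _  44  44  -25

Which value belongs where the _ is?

The slot pattern repeats as ABB (period 3), so there are 2 interleaved tracks.
Stream A: -28, -27, ?, -25 (adding 1 each time).
Stream B: 44, 44, 44, 44, 44, 44 (the constant sequence 44).
So the missing entry in stream A is -26.

-26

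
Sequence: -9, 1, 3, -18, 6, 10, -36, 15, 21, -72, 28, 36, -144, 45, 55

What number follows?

The slot pattern repeats as ABB (period 3), so there are 2 interleaved tracks.
Stream A = -9, -18, -36, -72, -144: a geometric progression (common ratio 2).
Stream B = 1, 3, 6, 10, 15, 21, 28, 36, 45, 55: triangular numbers n(n+1)/2 for n = 1, 2, ….
Term 16 comes from stream A (its 6th entry): -288.

-288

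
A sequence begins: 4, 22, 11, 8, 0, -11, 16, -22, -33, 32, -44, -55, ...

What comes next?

64

Positions follow the repeating pattern ABB; grouping by letter gives 2 tracks.
Stream A: 4, 8, 16, 32 (powers of 2).
Stream B: 22, 11, 0, -11, -22, -33, -44, -55 (arithmetic with common difference −11).
Position 13 falls in stream A as its term 5, giving 64.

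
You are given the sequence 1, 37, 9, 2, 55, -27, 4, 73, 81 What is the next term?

Taking every 3rd term gives 3 separate tracks.
Track A: 1, 2, 4 — successive powers of 2.
Track B: 37, 55, 73 — arithmetic, step +18.
Track C: 9, -27, 81 — multiplying by -3 each time.
Position 10 falls in track A as its term 4, giving 8.

8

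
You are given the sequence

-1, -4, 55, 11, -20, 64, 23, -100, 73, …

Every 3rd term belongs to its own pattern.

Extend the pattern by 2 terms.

Read the sequence 3 terms at a time; column i is its own pattern.
Subsequence A = -1, 11, 23: arithmetic, step +12.
Subsequence B = -4, -20, -100: geometric, ×5 each step.
Subsequence C = 55, 64, 73: adding 9 each time.
Term 10 comes from subsequence A (its 4th entry): 35.
Term 11 comes from subsequence B (its 4th entry): -500.

35, -500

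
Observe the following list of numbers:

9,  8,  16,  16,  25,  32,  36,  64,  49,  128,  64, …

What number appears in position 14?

Positions 1, 3, 5, … form one subsequence and positions 2, 4, 6, … form another.
Track A: 9, 16, 25, 36, 49, 64. The squares 3², 4², 5², ….
Track B: 8, 16, 32, 64, 128. Powers 2^3, 2^4, 2^5, ….
Term 14 comes from track B (its 7th entry): 512.

512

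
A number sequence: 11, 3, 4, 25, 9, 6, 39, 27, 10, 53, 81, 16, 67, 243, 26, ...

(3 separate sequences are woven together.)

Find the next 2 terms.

Split by position mod 3: positions 1, 4, 7, … form one track, and each other residue class forms its own.
Stream A = 11, 25, 39, 53, 67: linear: a_n = -3 + 14·n.
Stream B = 3, 9, 27, 81, 243: successive powers of 3.
Stream C = 4, 6, 10, 16, 26: each term equals the sum of the previous two.
Position 16 → stream A, term 6 = 81.
Term 17 comes from stream B (its 6th entry): 729.

81, 729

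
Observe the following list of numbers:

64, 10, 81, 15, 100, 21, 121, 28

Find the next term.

Taking every 2nd term gives 2 separate tracks.
Subsequence A: 64, 81, 100, 121. Perfect squares starting at 8².
Subsequence B: 10, 15, 21, 28. Triangular numbers starting at T_4.
Term 9 comes from subsequence A (its 5th entry): 144.

144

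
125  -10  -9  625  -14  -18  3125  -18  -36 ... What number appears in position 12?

Taking every 3rd term gives 3 separate tracks.
Track A: 125, 625, 3125 (powers of 5).
Track B: -10, -14, -18 (arithmetic with common difference −4).
Track C: -9, -18, -36 (geometric with ratio 2).
Position 12 falls in track C as its term 4, giving -72.

-72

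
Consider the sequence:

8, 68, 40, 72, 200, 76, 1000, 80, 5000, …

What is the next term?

84

The terms cycle through 2 interleaved subsequences.
Track A: 8, 40, 200, 1000, 5000 — geometric with ratio 5.
Track B: 68, 72, 76, 80 — linear: a_n = 64 + 4·n.
The 10th slot belongs to track B; its 5th term is 84.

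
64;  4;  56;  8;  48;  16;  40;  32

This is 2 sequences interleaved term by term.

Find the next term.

Split by position mod 2 into 2 tracks.
Stream A: 64, 56, 48, 40 (subtracting 8 each time).
Stream B: 4, 8, 16, 32 (powers of 2).
Position 9 falls in stream A as its term 5, giving 32.

32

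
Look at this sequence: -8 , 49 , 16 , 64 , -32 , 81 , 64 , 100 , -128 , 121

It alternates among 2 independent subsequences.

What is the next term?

Odd-indexed and even-indexed terms follow separate rules.
Stream A: -8, 16, -32, 64, -128 (multiplying by -2 each time).
Stream B: 49, 64, 81, 100, 121 (perfect squares starting at 7²).
Position 11 → stream A, term 6 = 256.

256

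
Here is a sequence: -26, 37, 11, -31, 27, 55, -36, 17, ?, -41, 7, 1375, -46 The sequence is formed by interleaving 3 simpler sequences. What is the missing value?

Read the sequence 3 terms at a time; column i is its own pattern.
Track A is -26, -31, -36, -41, -46, which is subtracting 5 each time.
Track B is 37, 27, 17, 7, which is linear: a_n = 47 − 10·n.
Track C is 11, 55, ?, 1375, which is geometric with ratio 5.
The gap is track C's term 3; the rule gives 275.

275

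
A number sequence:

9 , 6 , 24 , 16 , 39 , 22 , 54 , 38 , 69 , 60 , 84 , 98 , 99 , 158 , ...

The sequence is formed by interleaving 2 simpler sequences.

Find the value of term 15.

114

Odd-indexed and even-indexed terms follow separate rules.
Track A: 9, 24, 39, 54, 69, 84, 99 — arithmetic, step +15.
Track B: 6, 16, 22, 38, 60, 98, 158 — a Fibonacci-like recurrence a_n = a_{n-1} + a_{n-2}.
Term 15 comes from track A (its 8th entry): 114.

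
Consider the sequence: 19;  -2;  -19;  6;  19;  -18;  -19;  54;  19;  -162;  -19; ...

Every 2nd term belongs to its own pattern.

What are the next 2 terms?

Positions 1, 3, 5, … form one subsequence and positions 2, 4, 6, … form another.
Subsequence A: 19, -19, 19, -19, 19, -19 — oscillating between 19 and -19.
Subsequence B: -2, 6, -18, 54, -162 — geometric with ratio -3.
The 12th slot belongs to subsequence B; its 6th term is 486.
Term 13 comes from subsequence A (its 7th entry): 19.

486, 19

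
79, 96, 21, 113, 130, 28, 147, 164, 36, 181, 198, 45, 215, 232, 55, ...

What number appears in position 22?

317

Positions follow the repeating pattern AAB; grouping by letter gives 2 tracks.
Stream A = 79, 96, 113, 130, 147, 164, 181, 198, 215, 232: arithmetic, step +17.
Stream B = 21, 28, 36, 45, 55: triangular numbers starting at T_6.
Position 22 falls in stream A as its term 15, giving 317.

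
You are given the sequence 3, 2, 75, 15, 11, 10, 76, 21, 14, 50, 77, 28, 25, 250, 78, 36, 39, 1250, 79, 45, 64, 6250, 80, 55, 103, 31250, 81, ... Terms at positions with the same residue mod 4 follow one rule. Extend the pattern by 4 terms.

Split by position mod 4: positions 1, 5, 9, … form one track, and each other residue class forms its own.
Stream A = 3, 11, 14, 25, 39, 64, 103: a Fibonacci-like recurrence a_n = a_{n-1} + a_{n-2}.
Stream B = 2, 10, 50, 250, 1250, 6250, 31250: a geometric progression (common ratio 5).
Stream C = 75, 76, 77, 78, 79, 80, 81: arithmetic with common difference +1.
Stream D = 15, 21, 28, 36, 45, 55: the triangular numbers T_5, T_6, ….
Position 28 falls in stream D as its term 7, giving 66.
Position 29 → stream A, term 8 = 167.
Position 30 → stream B, term 8 = 156250.
The 31st slot belongs to stream C; its 8th term is 82.

66, 167, 156250, 82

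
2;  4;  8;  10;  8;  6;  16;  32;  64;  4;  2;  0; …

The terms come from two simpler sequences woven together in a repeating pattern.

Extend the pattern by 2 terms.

The slot pattern repeats as AAABBB (period 6), so there are 2 interleaved tracks.
Subsequence A = 2, 4, 8, 16, 32, 64: powers of 2.
Subsequence B = 10, 8, 6, 4, 2, 0: arithmetic, step −2.
Position 13 → subsequence A, term 7 = 128.
Position 14 falls in subsequence A as its term 8, giving 256.

128, 256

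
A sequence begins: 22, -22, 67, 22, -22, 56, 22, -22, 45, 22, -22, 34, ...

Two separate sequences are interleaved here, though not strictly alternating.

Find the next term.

Reading positions in blocks of 3 reveals the pattern AAB — 2 tracks woven together.
Stream A is 22, -22, 22, -22, 22, -22, 22, -22, which is the oscillation 22·(−1)^(n+1).
Stream B is 67, 56, 45, 34, which is arithmetic with common difference −11.
Term 13 comes from stream A (its 9th entry): 22.

22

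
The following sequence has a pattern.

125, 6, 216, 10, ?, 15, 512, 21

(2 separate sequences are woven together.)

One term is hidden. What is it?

343

Taking every 2nd term gives 2 separate tracks.
Track A: 125, 216, ?, 512. The cubes 5³, 6³, 7³, ….
Track B: 6, 10, 15, 21. Triangular numbers starting at T_3.
So the missing entry in track A is 343.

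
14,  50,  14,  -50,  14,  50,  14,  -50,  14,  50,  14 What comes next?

The terms cycle through 2 interleaved subsequences.
Track A is 14, 14, 14, 14, 14, 14, which is constant 14.
Track B is 50, -50, 50, -50, 50, which is alternating ±50.
Position 12 → track B, term 6 = -50.

-50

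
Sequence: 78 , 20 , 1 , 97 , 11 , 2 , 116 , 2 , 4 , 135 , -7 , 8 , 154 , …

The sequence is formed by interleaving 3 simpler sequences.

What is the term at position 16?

Read the sequence 3 terms at a time; column i is its own pattern.
Track A is 78, 97, 116, 135, 154, which is arithmetic with common difference +19.
Track B is 20, 11, 2, -7, which is linear: a_n = 29 − 9·n.
Track C is 1, 2, 4, 8, which is powers 2^0, 2^1, 2^2, ….
Position 16 falls in track A as its term 6, giving 173.

173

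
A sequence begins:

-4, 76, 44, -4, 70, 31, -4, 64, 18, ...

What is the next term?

-4

Split by position mod 3 into 3 tracks.
Track A = -4, -4, -4: always -4.
Track B = 76, 70, 64: linear: a_n = 82 − 6·n.
Track C = 44, 31, 18: linear: a_n = 57 − 13·n.
The 10th slot belongs to track A; its 4th term is -4.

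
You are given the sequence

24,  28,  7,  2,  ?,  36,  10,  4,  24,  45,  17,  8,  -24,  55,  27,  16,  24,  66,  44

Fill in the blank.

Split by position mod 4 into 4 tracks.
Subsequence A: 24, ?, 24, -24, 24 — oscillating between 24 and -24.
Subsequence B: 28, 36, 45, 55, 66 — the triangular numbers T_7, T_8, ….
Subsequence C: 7, 10, 17, 27, 44 — each term equals the sum of the previous two.
Subsequence D: 2, 4, 8, 16 — powers 2^1, 2^2, 2^3, ….
Subsequence A's pattern makes the blank -24.

-24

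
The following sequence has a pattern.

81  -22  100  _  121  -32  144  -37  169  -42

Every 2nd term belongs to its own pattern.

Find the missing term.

-27

Odd-indexed and even-indexed terms follow separate rules.
Track A: 81, 100, 121, 144, 169 — the squares 9², 10², 11², ….
Track B: -22, ?, -32, -37, -42 — arithmetic with common difference −5.
Filling track B at index 2 by its rule yields -27.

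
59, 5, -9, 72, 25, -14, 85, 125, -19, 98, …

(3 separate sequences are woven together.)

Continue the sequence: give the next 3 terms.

625, -24, 111

Split by position mod 3: positions 1, 4, 7, … form one track, and each other residue class forms its own.
Subsequence A is 59, 72, 85, 98, which is arithmetic with common difference +13.
Subsequence B is 5, 25, 125, which is successive powers of 5.
Subsequence C is -9, -14, -19, which is subtracting 5 each time.
Position 11 → subsequence B, term 4 = 625.
Term 12 comes from subsequence C (its 4th entry): -24.
Position 13 → subsequence A, term 5 = 111.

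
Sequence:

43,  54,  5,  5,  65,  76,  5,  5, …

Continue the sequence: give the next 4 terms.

87, 98, 5, 5

Positions follow the repeating pattern AABB; grouping by letter gives 2 tracks.
Track A is 43, 54, 65, 76, which is adding 11 each time.
Track B is 5, 5, 5, 5, which is the constant sequence 5.
The 9th slot belongs to track A; its 5th term is 87.
Position 10 → track A, term 6 = 98.
Position 11 falls in track B as its term 5, giving 5.
The 12th slot belongs to track B; its 6th term is 5.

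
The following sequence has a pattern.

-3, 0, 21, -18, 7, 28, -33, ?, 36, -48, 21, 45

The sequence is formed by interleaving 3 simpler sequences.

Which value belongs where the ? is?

14

The terms cycle through 3 interleaved subsequences.
Stream A = -3, -18, -33, -48: arithmetic, step −15.
Stream B = 0, 7, ?, 21: linear: a_n = -7 + 7·n.
Stream C = 21, 28, 36, 45: the triangular numbers T_6, T_7, ….
Filling stream B at index 3 by its rule yields 14.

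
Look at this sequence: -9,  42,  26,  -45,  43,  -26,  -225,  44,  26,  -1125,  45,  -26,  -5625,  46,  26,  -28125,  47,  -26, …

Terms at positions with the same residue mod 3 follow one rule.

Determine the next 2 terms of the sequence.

Taking every 3rd term gives 3 separate tracks.
Track A = -9, -45, -225, -1125, -5625, -28125: geometric, ×5 each step.
Track B = 42, 43, 44, 45, 46, 47: adding 1 each time.
Track C = 26, -26, 26, -26, 26, -26: the oscillation 26·(−1)^(n+1).
The 19th slot belongs to track A; its 7th term is -140625.
Position 20 falls in track B as its term 7, giving 48.

-140625, 48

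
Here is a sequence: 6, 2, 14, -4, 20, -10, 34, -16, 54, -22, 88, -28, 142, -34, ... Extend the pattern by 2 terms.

230, -40

The terms cycle through 2 interleaved subsequences.
Track A is 6, 14, 20, 34, 54, 88, 142, which is Fibonacci-style (each term is the sum of the two before it).
Track B is 2, -4, -10, -16, -22, -28, -34, which is arithmetic, step −6.
Term 15 comes from track A (its 8th entry): 230.
Position 16 falls in track B as its term 8, giving -40.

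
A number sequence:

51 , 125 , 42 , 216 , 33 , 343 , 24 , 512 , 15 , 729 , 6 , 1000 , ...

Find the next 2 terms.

Taking every 2nd term gives 2 separate tracks.
Track A = 51, 42, 33, 24, 15, 6: arithmetic with common difference −9.
Track B = 125, 216, 343, 512, 729, 1000: perfect cubes starting at 5³.
Position 13 falls in track A as its term 7, giving -3.
The 14th slot belongs to track B; its 7th term is 1331.

-3, 1331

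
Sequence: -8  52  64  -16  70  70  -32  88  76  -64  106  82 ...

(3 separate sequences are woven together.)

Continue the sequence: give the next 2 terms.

-128, 124

Read the sequence 3 terms at a time; column i is its own pattern.
Subsequence A is -8, -16, -32, -64, which is geometric, ×2 each step.
Subsequence B is 52, 70, 88, 106, which is arithmetic, step +18.
Subsequence C is 64, 70, 76, 82, which is arithmetic, step +6.
Term 13 comes from subsequence A (its 5th entry): -128.
Term 14 comes from subsequence B (its 5th entry): 124.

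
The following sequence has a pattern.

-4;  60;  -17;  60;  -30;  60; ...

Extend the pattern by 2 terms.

Positions 1, 3, 5, … form one subsequence and positions 2, 4, 6, … form another.
Stream A: -4, -17, -30 (linear: a_n = 9 − 13·n).
Stream B: 60, 60, 60 (constant 60).
Position 7 → stream A, term 4 = -43.
Term 8 comes from stream B (its 4th entry): 60.

-43, 60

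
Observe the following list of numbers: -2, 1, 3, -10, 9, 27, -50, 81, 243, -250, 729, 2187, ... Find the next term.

-1250

Positions follow the repeating pattern ABB; grouping by letter gives 2 tracks.
Stream A: -2, -10, -50, -250 — a geometric progression (common ratio 5).
Stream B: 1, 3, 9, 27, 81, 243, 729, 2187 — powers 3^0, 3^1, 3^2, ….
Position 13 falls in stream A as its term 5, giving -1250.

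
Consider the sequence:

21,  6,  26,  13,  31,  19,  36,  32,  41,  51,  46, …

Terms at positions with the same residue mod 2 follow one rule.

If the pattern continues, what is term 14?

134

Odd-indexed and even-indexed terms follow separate rules.
Track A: 21, 26, 31, 36, 41, 46 (arithmetic with common difference +5).
Track B: 6, 13, 19, 32, 51 (a Fibonacci-like recurrence a_n = a_{n-1} + a_{n-2}).
Term 14 comes from track B (its 7th entry): 134.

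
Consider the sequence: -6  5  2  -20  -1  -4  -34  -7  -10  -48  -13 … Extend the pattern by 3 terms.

Reading positions in blocks of 3 reveals the pattern ABB — 2 tracks woven together.
Track A = -6, -20, -34, -48: linear: a_n = 8 − 14·n.
Track B = 5, 2, -1, -4, -7, -10, -13: subtracting 3 each time.
Position 12 falls in track B as its term 8, giving -16.
The 13th slot belongs to track A; its 5th term is -62.
Position 14 falls in track B as its term 9, giving -19.

-16, -62, -19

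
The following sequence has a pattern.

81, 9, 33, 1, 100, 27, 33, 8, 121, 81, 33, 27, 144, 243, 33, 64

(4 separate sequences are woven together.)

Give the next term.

169

Split by position mod 4: positions 1, 5, 9, … form one track, and each other residue class forms its own.
Subsequence A is 81, 100, 121, 144, which is the squares 9², 10², 11², ….
Subsequence B is 9, 27, 81, 243, which is powers 3^2, 3^3, 3^4, ….
Subsequence C is 33, 33, 33, 33, which is always 33.
Subsequence D is 1, 8, 27, 64, which is the cubes 1³, 2³, 3³, ….
Position 17 falls in subsequence A as its term 5, giving 169.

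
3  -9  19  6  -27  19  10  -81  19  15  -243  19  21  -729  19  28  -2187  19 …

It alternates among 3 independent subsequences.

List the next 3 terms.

Split by position mod 3 into 3 tracks.
Track A: 3, 6, 10, 15, 21, 28. Triangular numbers starting at T_2.
Track B: -9, -27, -81, -243, -729, -2187. Geometric with ratio 3.
Track C: 19, 19, 19, 19, 19, 19. Constant 19.
The 19th slot belongs to track A; its 7th term is 36.
The 20th slot belongs to track B; its 7th term is -6561.
Position 21 falls in track C as its term 7, giving 19.

36, -6561, 19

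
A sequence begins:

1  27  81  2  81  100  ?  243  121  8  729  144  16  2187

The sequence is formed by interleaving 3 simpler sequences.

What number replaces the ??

Taking every 3rd term gives 3 separate tracks.
Track A: 1, 2, ?, 8, 16. Geometric, ×2 each step.
Track B: 27, 81, 243, 729, 2187. Powers 3^3, 3^4, 3^5, ….
Track C: 81, 100, 121, 144. Consecutive squares n² from n = 9.
Filling track A at index 3 by its rule yields 4.

4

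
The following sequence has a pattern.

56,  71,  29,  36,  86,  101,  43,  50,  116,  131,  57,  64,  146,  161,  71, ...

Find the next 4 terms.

Positions follow the repeating pattern AABB; grouping by letter gives 2 tracks.
Stream A: 56, 71, 86, 101, 116, 131, 146, 161 — linear: a_n = 41 + 15·n.
Stream B: 29, 36, 43, 50, 57, 64, 71 — adding 7 each time.
Position 16 falls in stream B as its term 8, giving 78.
Position 17 falls in stream A as its term 9, giving 176.
Term 18 comes from stream A (its 10th entry): 191.
Term 19 comes from stream B (its 9th entry): 85.

78, 176, 191, 85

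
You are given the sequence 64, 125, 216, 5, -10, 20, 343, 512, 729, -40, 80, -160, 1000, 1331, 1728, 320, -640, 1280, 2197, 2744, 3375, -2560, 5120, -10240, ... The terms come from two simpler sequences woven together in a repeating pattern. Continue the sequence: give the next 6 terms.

4096, 4913, 5832, 20480, -40960, 81920

The slot pattern repeats as AAABBB (period 6), so there are 2 interleaved tracks.
Track A is 64, 125, 216, 343, 512, 729, 1000, 1331, 1728, 2197, 2744, 3375, which is perfect cubes starting at 4³.
Track B is 5, -10, 20, -40, 80, -160, 320, -640, 1280, -2560, 5120, -10240, which is multiplying by -2 each time.
The 25th slot belongs to track A; its 13th term is 4096.
The 26th slot belongs to track A; its 14th term is 4913.
Position 27 → track A, term 15 = 5832.
Position 28 → track B, term 13 = 20480.
Position 29 falls in track B as its term 14, giving -40960.
Term 30 comes from track B (its 15th entry): 81920.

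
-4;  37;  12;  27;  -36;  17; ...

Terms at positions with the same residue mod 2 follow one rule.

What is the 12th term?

Positions 1, 3, 5, … form one subsequence and positions 2, 4, 6, … form another.
Track A: -4, 12, -36. Multiplying by -3 each time.
Track B: 37, 27, 17. Arithmetic with common difference −10.
Position 12 → track B, term 6 = -13.

-13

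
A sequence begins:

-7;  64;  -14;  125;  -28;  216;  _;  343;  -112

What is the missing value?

Odd-indexed and even-indexed terms follow separate rules.
Subsequence A: -7, -14, -28, ?, -112 — geometric, ×2 each step.
Subsequence B: 64, 125, 216, 343 — consecutive cubes n³ from n = 4.
Filling subsequence A at index 4 by its rule yields -56.

-56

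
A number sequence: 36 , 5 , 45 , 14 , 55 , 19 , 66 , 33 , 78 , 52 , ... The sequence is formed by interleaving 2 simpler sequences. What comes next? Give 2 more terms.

91, 85

The terms cycle through 2 interleaved subsequences.
Stream A: 36, 45, 55, 66, 78 — the triangular numbers T_8, T_9, ….
Stream B: 5, 14, 19, 33, 52 — a Fibonacci-like recurrence a_n = a_{n-1} + a_{n-2}.
The 11th slot belongs to stream A; its 6th term is 91.
Term 12 comes from stream B (its 6th entry): 85.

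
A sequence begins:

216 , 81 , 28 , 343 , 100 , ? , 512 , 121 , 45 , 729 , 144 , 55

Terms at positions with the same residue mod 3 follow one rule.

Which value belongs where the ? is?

The terms cycle through 3 interleaved subsequences.
Track A: 216, 343, 512, 729 (consecutive cubes n³ from n = 6).
Track B: 81, 100, 121, 144 (consecutive squares n² from n = 9).
Track C: 28, ?, 45, 55 (triangular numbers starting at T_7).
So the missing entry in track C is 36.

36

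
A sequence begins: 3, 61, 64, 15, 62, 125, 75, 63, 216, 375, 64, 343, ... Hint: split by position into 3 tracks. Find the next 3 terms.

Taking every 3rd term gives 3 separate tracks.
Track A: 3, 15, 75, 375 — geometric, ×5 each step.
Track B: 61, 62, 63, 64 — linear: a_n = 60 + n.
Track C: 64, 125, 216, 343 — the cubes 4³, 5³, 6³, ….
The 13th slot belongs to track A; its 5th term is 1875.
Position 14 → track B, term 5 = 65.
Position 15 falls in track C as its term 5, giving 512.

1875, 65, 512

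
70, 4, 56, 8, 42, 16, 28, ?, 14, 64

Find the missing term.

Taking every 2nd term gives 2 separate tracks.
Stream A: 70, 56, 42, 28, 14 — linear: a_n = 84 − 14·n.
Stream B: 4, 8, 16, ?, 64 — successive powers of 2.
The gap is stream B's term 4; the rule gives 32.

32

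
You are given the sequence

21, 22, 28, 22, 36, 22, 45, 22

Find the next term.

55

Taking every 2nd term gives 2 separate tracks.
Subsequence A = 21, 28, 36, 45: triangular numbers starting at T_6.
Subsequence B = 22, 22, 22, 22: always 22.
The 9th slot belongs to subsequence A; its 5th term is 55.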